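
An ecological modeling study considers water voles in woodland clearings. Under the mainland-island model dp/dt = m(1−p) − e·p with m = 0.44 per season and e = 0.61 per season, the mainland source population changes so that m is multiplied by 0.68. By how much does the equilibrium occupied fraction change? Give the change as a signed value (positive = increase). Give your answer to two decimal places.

-0.09

Before: p* = 0.44/(0.44+0.61) = 0.4190.
After: m = 0.2992, e = 0.61; p* = 0.2992/0.9092 = 0.3291.
Δp* = 0.3291 − 0.4190 = -0.0900.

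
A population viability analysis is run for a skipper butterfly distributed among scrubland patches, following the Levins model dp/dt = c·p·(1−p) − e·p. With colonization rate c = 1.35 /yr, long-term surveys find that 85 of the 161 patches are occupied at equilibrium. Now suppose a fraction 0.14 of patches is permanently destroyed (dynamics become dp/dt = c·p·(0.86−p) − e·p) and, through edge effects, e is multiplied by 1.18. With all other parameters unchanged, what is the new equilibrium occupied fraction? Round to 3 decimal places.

Observed p* = 85/161 = 0.52795.
Balance c(1−p*) = e gives e = 1.35×(1 − 0.52795) = 0.63727.
New p* = 0.86 − e/c = 0.86 − 0.75198/1.35000 = 0.30298.

0.303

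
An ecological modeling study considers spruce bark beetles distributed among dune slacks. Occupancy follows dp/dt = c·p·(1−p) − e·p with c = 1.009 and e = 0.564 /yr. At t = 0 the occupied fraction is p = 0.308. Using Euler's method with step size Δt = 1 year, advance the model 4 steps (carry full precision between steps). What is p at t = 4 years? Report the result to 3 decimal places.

Update rule: p ← p + [c·p·(1−p) − e·p]·Δt with Δt = 1.
step 1: Δp = +0.04134, p = 0.34934
step 2: Δp = +0.03232, p = 0.38166
step 3: Δp = +0.02286, p = 0.40452
step 4: Δp = +0.01490, p = 0.41942

0.419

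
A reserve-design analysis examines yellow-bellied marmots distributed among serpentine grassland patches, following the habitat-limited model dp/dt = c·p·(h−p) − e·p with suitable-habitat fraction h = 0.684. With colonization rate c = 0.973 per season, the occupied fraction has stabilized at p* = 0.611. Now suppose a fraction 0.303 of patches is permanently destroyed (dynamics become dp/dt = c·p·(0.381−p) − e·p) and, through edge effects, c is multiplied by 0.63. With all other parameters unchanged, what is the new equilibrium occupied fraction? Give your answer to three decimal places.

0.265

Balance c(h−p*) = e gives e = 0.973×(0.684 − 0.61100) = 0.07103.
New p* = 0.381 − e/c = 0.381 − 0.07103/0.61299 = 0.26513.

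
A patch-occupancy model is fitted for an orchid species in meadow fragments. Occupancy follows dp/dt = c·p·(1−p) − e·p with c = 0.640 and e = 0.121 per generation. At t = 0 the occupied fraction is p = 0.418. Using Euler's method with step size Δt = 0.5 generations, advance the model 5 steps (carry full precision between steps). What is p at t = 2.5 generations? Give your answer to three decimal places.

0.653

Update rule: p ← p + [c·p·(1−p) − e·p]·Δt with Δt = 0.5.
t = 0.5: p = 0.41800 + (+0.05256) = 0.47056
t = 1: p = 0.47056 + (+0.05125) = 0.52181
t = 1.5: p = 0.52181 + (+0.04828) = 0.57009
t = 2: p = 0.57009 + (+0.04394) = 0.61403
t = 2.5: p = 0.61403 + (+0.03869) = 0.65272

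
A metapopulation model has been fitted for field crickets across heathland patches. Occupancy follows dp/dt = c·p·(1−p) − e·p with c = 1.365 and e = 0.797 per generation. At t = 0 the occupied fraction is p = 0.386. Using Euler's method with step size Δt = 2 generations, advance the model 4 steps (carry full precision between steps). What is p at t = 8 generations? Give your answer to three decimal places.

Update rule: p ← p + [c·p·(1−p) − e·p]·Δt with Δt = 2.
p: 0.38600 → 0.41774  (Δp = +0.03174)
p: 0.41774 → 0.41589  (Δp = -0.00185)
p: 0.41589 → 0.41615  (Δp = +0.00026)
p: 0.41615 → 0.41611  (Δp = -0.00003)

0.416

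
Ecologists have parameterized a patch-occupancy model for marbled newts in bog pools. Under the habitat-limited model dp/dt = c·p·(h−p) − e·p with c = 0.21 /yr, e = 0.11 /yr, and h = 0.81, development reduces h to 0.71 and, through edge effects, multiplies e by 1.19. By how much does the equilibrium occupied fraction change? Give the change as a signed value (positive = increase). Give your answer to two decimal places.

Before: p* = h − e/c = 0.81 − 0.11/0.21 = 0.81 − 0.5238 = 0.2862.
After: c = 0.21, e = 0.1309, h = 0.71; p* = 0.71 − 0.1309/0.21 = 0.0867.
Δp* = 0.0867 − 0.2862 = -0.1995.

-0.20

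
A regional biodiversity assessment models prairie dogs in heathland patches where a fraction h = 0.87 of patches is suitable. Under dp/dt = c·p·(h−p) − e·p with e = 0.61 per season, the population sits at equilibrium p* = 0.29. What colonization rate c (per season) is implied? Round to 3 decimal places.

1.052

At equilibrium c(h−p*) = e, so c = e/(h−p*).
c = 0.61/(0.87 − 0.29) = 0.61/0.5800 = 1.0517.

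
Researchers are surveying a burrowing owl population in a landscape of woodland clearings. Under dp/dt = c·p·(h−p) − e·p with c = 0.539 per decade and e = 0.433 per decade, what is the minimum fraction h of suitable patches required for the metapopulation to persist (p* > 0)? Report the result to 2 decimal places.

p* = h − e/c is positive only when h > e/c.
h_min = e/c = 0.433/0.539 = 0.8033.

0.80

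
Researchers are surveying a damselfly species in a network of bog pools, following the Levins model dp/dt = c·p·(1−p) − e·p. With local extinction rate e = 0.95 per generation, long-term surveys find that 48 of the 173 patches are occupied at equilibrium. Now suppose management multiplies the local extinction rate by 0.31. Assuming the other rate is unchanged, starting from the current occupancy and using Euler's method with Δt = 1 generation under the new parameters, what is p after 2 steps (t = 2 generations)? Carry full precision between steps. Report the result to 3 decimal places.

Observed p* = 48/173 = 0.27746.
Balance c(1−p*) = e gives c = e/(1 − 0.27746) = 0.95/0.72254 = 1.31480.
Starting from p₀ = 0.27746; update p ← p + (dp/dt)·Δt with the new parameters.
p: 0.27746 → 0.45933  (Δp = +0.18187)
p: 0.45933 → 0.65058  (Δp = +0.19125)

0.651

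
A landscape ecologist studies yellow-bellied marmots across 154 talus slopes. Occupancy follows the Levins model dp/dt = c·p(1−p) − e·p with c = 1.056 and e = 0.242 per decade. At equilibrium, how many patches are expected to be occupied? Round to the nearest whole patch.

p* = 1 − e/c = 1 − 0.242/1.056 = 0.7708.
Expected occupied patches = N × p* = 154 × 0.7708 = 118.71 ≈ 119.

119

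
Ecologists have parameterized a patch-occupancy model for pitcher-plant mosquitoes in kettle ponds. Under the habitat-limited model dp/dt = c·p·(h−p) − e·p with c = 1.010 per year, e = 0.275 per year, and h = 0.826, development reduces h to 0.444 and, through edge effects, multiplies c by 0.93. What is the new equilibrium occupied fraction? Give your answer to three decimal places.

Before: p* = h − e/c = 0.826 − 0.275/1.010 = 0.826 − 0.2723 = 0.5537.
After: c = 0.9393, e = 0.275, h = 0.444; p* = 0.444 − 0.275/0.9393 = 0.1512.

0.151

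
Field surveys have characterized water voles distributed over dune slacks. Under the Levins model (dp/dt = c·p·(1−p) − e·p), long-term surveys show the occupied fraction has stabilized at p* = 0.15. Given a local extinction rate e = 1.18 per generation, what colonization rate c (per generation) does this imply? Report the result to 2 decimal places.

At equilibrium c(1−p*) = e, so c = e/(1−p*).
c = 1.18/(1 − 0.15) = 1.18/0.8500 = 1.3882.

1.39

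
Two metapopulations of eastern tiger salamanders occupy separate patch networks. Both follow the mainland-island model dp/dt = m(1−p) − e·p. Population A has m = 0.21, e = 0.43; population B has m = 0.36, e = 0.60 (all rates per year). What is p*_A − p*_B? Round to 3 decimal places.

-0.047

A: p*_A = m/(m+e) = 0.21/0.6400 = 0.3281.
B: p*_B = 0.36/0.9600 = 0.3750.
p*_A − p*_B = 0.3281 − 0.3750 = -0.0469.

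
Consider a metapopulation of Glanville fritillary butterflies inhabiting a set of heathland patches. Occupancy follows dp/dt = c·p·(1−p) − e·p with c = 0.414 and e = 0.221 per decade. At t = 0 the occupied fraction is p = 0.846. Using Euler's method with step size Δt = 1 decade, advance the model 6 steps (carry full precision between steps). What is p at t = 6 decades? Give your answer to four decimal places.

0.5236

Update rule: p ← p + [c·p·(1−p) − e·p]·Δt with Δt = 1.
t = 1: p = 0.84600 + (-0.13303) = 0.71297
t = 2: p = 0.71297 + (-0.07284) = 0.64013
t = 3: p = 0.64013 + (-0.04610) = 0.59403
t = 4: p = 0.59403 + (-0.03144) = 0.56259
t = 5: p = 0.56259 + (-0.02245) = 0.54013
t = 6: p = 0.54013 + (-0.01654) = 0.52360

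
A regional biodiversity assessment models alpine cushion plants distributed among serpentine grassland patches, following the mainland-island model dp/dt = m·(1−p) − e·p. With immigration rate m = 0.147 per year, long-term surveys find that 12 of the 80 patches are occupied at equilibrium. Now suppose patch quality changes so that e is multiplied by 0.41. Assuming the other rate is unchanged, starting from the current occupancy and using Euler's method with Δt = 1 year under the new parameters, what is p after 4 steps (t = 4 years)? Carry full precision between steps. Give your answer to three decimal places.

0.291

Observed p* = 12/80 = 0.15000.
Balance m(1−p*) = e·p* gives e = m(1−p*)/p* = 0.147×0.85000/0.15000 = 0.83300.
Starting from p₀ = 0.15000; update p ← p + (dp/dt)·Δt with the new parameters.
  1  |  dp/dt·Δt = +0.073720  |  p_1 = 0.223720
  2  |  dp/dt·Δt = +0.037706  |  p_2 = 0.261426
  3  |  dp/dt·Δt = +0.019285  |  p_3 = 0.280712
  4  |  dp/dt·Δt = +0.009864  |  p_4 = 0.290576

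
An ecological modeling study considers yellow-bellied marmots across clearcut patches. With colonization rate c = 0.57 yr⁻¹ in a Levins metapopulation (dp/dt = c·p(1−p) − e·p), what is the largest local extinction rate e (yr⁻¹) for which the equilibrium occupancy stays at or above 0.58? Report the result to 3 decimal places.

0.239

1 − e/c ≥ 0.58 ⇒ e ≤ c(1 − 0.58) = 0.57 × 0.4200.
e_max = 0.2394.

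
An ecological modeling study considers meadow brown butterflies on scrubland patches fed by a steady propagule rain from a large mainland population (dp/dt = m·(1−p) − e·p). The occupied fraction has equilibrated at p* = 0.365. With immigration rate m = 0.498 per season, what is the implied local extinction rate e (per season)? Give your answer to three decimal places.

At equilibrium m(1−p*) = e·p*, so e = m(1−p*)/p*.
e = 0.498 × 0.6350 / 0.365 = 0.8664.

0.866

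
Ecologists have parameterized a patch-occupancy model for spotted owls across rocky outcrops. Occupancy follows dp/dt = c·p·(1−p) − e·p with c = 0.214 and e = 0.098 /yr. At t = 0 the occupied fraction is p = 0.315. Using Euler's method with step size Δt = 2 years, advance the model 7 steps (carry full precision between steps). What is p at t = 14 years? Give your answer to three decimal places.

Update rule: p ← p + [c·p·(1−p) − e·p]·Δt with Δt = 2.
step 1: Δp = +0.03061, p = 0.34561
step 2: Δp = +0.02906, p = 0.37467
step 3: Δp = +0.02684, p = 0.40151
step 4: Δp = +0.02415, p = 0.42566
step 5: Δp = +0.02120, p = 0.44687
step 6: Δp = +0.01821, p = 0.46507
step 7: Δp = +0.01532, p = 0.48040

0.480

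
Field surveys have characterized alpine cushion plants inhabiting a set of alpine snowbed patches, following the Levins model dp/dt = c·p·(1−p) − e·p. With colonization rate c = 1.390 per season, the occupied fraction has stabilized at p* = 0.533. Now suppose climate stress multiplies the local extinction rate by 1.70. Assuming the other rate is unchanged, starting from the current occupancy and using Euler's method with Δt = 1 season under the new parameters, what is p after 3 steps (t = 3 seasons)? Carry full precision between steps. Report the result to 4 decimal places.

0.2386

Balance c(1−p*) = e gives e = 1.390×(1 − 0.53300) = 0.64913.
Starting from p₀ = 0.53300; update p ← p + (dp/dt)·Δt with the new parameters.
  1  |  dp/dt·Δt = -0.242190  |  p_1 = 0.290810
  2  |  dp/dt·Δt = -0.034242  |  p_2 = 0.256568
  3  |  dp/dt·Δt = -0.017998  |  p_3 = 0.238570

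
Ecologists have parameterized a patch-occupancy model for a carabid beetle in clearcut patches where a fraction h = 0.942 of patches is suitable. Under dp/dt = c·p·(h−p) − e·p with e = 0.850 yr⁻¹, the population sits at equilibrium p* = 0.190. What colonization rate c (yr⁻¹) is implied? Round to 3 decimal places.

At equilibrium c(h−p*) = e, so c = e/(h−p*).
c = 0.850/(0.942 − 0.190) = 0.850/0.7520 = 1.1303.

1.130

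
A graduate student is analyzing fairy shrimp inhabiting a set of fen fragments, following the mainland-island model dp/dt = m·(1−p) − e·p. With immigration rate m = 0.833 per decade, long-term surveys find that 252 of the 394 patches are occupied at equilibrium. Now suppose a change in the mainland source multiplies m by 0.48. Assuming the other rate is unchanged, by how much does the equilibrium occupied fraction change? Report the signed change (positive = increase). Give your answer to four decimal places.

-0.1796

Observed p* = 252/394 = 0.63959.
Balance m(1−p*) = e·p* gives e = m(1−p*)/p* = 0.833×0.36041/0.63959 = 0.46940.
New p* = m/(m+e) = 0.39984/(0.39984+0.46940) = 0.45999.
Δp* = 0.45999 − 0.63959 = -0.17960.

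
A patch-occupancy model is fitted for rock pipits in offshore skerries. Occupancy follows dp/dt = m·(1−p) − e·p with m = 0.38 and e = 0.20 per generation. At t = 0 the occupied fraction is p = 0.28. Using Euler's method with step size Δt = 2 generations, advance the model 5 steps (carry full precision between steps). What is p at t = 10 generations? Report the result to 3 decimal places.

Update rule: p ← p + [m·(1−p) − e·p]·Δt with Δt = 2.
step 1: Δp = +0.43520, p = 0.71520
step 2: Δp = -0.06963, p = 0.64557
step 3: Δp = +0.01114, p = 0.65671
step 4: Δp = -0.00178, p = 0.65493
step 5: Δp = +0.00029, p = 0.65521

0.655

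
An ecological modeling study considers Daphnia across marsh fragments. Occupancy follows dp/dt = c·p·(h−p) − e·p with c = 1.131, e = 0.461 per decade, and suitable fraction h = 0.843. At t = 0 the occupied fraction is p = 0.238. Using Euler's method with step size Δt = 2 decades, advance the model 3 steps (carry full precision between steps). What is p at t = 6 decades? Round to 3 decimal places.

0.434

Update rule: p ← p + [c·p·(h−p) − e·p]·Δt with Δt = 2.
  1  |  dp/dt·Δt = +0.106269  |  p_1 = 0.344269
  2  |  dp/dt·Δt = +0.070964  |  p_2 = 0.415233
  3  |  dp/dt·Δt = +0.018938  |  p_3 = 0.434171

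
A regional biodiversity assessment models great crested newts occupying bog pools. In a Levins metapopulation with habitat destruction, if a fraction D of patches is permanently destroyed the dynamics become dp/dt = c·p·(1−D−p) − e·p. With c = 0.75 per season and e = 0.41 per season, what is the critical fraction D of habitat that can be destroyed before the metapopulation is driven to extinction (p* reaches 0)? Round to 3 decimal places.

0.453

The nontrivial equilibrium is p* = (1−D) − e/c; extinction occurs when this hits zero.
So D_crit = 1 − e/c = 1 − 0.41/0.75 = 1 − 0.5467 = 0.4533.
Note this equals the original equilibrium occupancy — the Levins extinction-debt result.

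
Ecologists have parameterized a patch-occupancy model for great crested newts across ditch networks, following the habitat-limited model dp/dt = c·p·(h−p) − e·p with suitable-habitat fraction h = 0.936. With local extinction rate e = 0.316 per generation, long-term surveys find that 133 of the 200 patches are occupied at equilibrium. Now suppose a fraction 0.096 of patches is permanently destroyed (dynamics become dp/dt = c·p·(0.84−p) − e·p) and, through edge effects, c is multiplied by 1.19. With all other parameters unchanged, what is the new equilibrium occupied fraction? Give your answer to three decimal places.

0.612

Observed p* = 133/200 = 0.66500.
Balance c(h−p*) = e gives c = e/(0.936 − 0.66500) = 0.316/0.27100 = 1.16605.
New p* = 0.84 − e/c = 0.84 − 0.31600/1.38760 = 0.61227.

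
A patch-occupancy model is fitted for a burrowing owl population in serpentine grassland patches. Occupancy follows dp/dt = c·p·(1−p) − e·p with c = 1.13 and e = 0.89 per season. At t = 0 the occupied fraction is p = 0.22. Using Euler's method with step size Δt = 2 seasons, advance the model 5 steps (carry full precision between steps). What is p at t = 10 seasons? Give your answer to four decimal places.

Update rule: p ← p + [c·p·(1−p) − e·p]·Δt with Δt = 2.
t = 2: p = 0.22000 + (-0.00378) = 0.21622
t = 4: p = 0.21622 + (-0.00187) = 0.21435
t = 6: p = 0.21435 + (-0.00095) = 0.21340
t = 8: p = 0.21340 + (-0.00049) = 0.21291
t = 10: p = 0.21291 + (-0.00025) = 0.21266

0.2127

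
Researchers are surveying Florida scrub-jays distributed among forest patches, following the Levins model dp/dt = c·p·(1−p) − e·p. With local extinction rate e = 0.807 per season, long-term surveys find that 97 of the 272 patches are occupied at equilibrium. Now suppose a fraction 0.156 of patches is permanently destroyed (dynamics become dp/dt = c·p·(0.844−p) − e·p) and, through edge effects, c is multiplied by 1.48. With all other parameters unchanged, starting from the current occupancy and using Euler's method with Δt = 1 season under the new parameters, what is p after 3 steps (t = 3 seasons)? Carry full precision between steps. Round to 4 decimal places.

Observed p* = 97/272 = 0.35662.
Balance c(1−p*) = e gives c = e/(1 − 0.35662) = 0.807/0.64338 = 1.25431.
Starting from p₀ = 0.35662; update p ← p + (dp/dt)·Δt with the new parameters.
  1  |  dp/dt·Δt = +0.034865  |  p_1 = 0.391482
  2  |  dp/dt·Δt = +0.012936  |  p_2 = 0.404418
  3  |  dp/dt·Δt = +0.003652  |  p_3 = 0.408070

0.4081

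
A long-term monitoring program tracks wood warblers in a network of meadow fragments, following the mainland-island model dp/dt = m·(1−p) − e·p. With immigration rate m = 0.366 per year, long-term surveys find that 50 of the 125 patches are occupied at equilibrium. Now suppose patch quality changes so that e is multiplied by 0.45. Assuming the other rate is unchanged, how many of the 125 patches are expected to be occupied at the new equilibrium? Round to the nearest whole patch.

75

Observed p* = 50/125 = 0.40000.
Balance m(1−p*) = e·p* gives e = m(1−p*)/p* = 0.366×0.60000/0.40000 = 0.54900.
New p* = m/(m+e) = 0.36600/(0.36600+0.24705) = 0.59701.
Expected occupied = 125 × 0.59701 = 74.63 ≈ 75.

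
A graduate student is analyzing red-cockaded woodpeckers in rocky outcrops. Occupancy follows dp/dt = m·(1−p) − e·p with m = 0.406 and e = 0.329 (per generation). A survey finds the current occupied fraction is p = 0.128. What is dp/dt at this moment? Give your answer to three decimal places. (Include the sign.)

0.312

Colonization term: m·(1−p) = 0.406×0.8720 = 0.35403.
Extinction term: e·p = 0.04211.
dp/dt = 0.35403 − 0.04211 = 0.31192.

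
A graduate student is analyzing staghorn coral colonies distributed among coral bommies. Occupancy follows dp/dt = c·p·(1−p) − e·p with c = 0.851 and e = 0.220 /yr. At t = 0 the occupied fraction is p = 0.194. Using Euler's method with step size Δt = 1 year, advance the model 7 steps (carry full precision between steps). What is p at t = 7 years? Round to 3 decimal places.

0.731

Update rule: p ← p + [c·p·(1−p) − e·p]·Δt with Δt = 1.
  1  |  dp/dt·Δt = +0.090386  |  p_1 = 0.284386
  2  |  dp/dt·Δt = +0.110623  |  p_2 = 0.395008
  3  |  dp/dt·Δt = +0.116467  |  p_3 = 0.511476
  4  |  dp/dt·Δt = +0.100113  |  p_4 = 0.611589
  5  |  dp/dt·Δt = +0.067604  |  p_5 = 0.679193
  6  |  dp/dt·Δt = +0.036002  |  p_6 = 0.715195
  7  |  dp/dt·Δt = +0.015998  |  p_7 = 0.731193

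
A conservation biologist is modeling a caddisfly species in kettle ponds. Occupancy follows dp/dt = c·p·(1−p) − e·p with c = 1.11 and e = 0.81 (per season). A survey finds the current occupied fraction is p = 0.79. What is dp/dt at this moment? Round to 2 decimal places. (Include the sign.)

Colonization term: c·p·(1−p) = 1.11×0.79×0.2100 = 0.18415.
Extinction term: e·p = 0.63990.
dp/dt = 0.18415 − 0.63990 = -0.45575.

-0.46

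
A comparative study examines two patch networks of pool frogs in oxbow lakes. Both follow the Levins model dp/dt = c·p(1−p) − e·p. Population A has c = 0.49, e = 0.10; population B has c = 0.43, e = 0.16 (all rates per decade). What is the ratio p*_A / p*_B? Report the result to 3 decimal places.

1.268

A: p*_A = 1 − 0.10/0.49 = 0.7959.
B: p*_B = 1 − 0.16/0.43 = 0.6279.
p*_A / p*_B = 0.7959/0.6279 = 1.2676.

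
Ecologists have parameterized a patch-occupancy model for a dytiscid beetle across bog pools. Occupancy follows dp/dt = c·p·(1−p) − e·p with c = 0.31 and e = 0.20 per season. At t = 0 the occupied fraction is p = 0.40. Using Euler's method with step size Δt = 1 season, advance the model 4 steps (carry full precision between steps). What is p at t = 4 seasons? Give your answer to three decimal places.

Update rule: p ← p + [c·p·(1−p) − e·p]·Δt with Δt = 1.
p: 0.40000 → 0.39440  (Δp = -0.00560)
p: 0.39440 → 0.38956  (Δp = -0.00484)
p: 0.38956 → 0.38537  (Δp = -0.00419)
p: 0.38537 → 0.38172  (Δp = -0.00365)

0.382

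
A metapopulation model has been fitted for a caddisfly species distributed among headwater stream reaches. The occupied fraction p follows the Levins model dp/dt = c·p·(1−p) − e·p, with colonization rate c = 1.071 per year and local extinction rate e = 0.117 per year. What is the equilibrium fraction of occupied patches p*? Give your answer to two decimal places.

At equilibrium, colonization balances extinction: c·p*·(1−p*) = e·p*.
So p* = 1 − e/c = 1 − 0.117/1.071 = 1 − 0.1092 = 0.8908.

0.89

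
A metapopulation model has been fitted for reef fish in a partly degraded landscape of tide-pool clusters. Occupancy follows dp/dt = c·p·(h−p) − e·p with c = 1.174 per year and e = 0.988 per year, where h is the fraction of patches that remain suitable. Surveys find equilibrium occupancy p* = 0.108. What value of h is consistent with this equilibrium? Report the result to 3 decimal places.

0.950

At equilibrium c(h−p*) = e, so h = p* + e/c.
h = 0.108 + 0.988/1.174 = 0.108 + 0.8416 = 0.9496.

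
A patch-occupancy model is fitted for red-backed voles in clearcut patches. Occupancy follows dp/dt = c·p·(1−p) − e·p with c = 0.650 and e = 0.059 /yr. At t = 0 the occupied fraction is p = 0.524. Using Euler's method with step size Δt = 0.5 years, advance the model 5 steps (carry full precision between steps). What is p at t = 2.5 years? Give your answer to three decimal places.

Update rule: p ← p + [c·p·(1−p) − e·p]·Δt with Δt = 0.5.
  1  |  dp/dt·Δt = +0.065605  |  p_1 = 0.589605
  2  |  dp/dt·Δt = +0.061247  |  p_2 = 0.650852
  3  |  dp/dt·Δt = +0.054654  |  p_3 = 0.705506
  4  |  dp/dt·Δt = +0.046712  |  p_4 = 0.752218
  5  |  dp/dt·Δt = +0.038385  |  p_5 = 0.790603

0.791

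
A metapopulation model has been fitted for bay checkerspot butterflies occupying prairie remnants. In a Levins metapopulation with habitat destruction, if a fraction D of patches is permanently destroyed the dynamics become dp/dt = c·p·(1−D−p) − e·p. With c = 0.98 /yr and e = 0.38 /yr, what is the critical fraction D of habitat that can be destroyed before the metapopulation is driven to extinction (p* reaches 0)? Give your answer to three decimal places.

The nontrivial equilibrium is p* = (1−D) − e/c; extinction occurs when this hits zero.
So D_crit = 1 − e/c = 1 − 0.38/0.98 = 1 − 0.3878 = 0.6122.
Note this equals the original equilibrium occupancy — the Levins extinction-debt result.

0.612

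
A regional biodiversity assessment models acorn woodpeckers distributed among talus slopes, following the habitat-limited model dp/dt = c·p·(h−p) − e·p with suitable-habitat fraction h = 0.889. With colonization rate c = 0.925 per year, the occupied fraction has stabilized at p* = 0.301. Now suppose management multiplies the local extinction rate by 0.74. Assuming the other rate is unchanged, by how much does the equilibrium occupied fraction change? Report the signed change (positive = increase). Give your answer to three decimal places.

Balance c(h−p*) = e gives e = 0.925×(0.889 − 0.30100) = 0.54390.
New p* = 0.889 − e/c = 0.889 − 0.40249/0.92500 = 0.45388.
Δp* = 0.45388 − 0.30100 = +0.15288.

0.153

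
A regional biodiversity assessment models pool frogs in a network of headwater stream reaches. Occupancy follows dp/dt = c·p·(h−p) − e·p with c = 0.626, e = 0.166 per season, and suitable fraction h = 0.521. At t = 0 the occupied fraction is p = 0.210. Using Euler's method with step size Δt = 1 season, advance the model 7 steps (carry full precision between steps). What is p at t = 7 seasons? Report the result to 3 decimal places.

0.240

Update rule: p ← p + [c·p·(h−p) − e·p]·Δt with Δt = 1.
p: 0.21000 → 0.21602  (Δp = +0.00602)
p: 0.21602 → 0.22141  (Δp = +0.00538)
p: 0.22141 → 0.22618  (Δp = +0.00477)
p: 0.22618 → 0.23037  (Δp = +0.00420)
p: 0.23037 → 0.23404  (Δp = +0.00367)
p: 0.23404 → 0.23724  (Δp = +0.00319)
p: 0.23724 → 0.24000  (Δp = +0.00276)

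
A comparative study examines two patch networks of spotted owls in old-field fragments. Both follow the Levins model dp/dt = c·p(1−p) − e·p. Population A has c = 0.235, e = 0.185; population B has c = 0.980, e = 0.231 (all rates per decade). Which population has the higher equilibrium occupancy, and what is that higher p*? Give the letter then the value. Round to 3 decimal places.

B, 0.764

A: p*_A = 1 − 0.185/0.235 = 0.2128.
B: p*_B = 1 − 0.231/0.980 = 0.7643.
B is higher at 0.7643.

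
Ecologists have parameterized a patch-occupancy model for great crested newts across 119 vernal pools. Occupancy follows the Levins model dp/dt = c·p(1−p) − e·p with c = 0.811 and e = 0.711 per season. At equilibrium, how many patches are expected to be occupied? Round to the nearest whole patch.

15

p* = 1 − e/c = 1 − 0.711/0.811 = 0.1233.
Expected occupied patches = N × p* = 119 × 0.1233 = 14.67 ≈ 15.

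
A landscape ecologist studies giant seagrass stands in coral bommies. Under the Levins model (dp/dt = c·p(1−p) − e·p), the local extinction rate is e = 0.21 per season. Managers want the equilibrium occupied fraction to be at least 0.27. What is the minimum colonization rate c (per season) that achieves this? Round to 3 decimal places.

p* = 1 − e/c ≥ 0.27 requires e/c ≤ 0.7300, i.e. c ≥ e/0.7300.
c_min = 0.21/0.7300 = 0.2877.

0.288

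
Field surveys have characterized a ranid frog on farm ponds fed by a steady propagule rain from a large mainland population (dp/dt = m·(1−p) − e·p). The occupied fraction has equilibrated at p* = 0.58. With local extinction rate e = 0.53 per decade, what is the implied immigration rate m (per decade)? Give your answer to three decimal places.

At equilibrium m(1−p*) = e·p*, so m = e·p*/(1−p*).
m = 0.53 × 0.58 / 0.4200 = 0.3074/0.4200 = 0.7319.

0.732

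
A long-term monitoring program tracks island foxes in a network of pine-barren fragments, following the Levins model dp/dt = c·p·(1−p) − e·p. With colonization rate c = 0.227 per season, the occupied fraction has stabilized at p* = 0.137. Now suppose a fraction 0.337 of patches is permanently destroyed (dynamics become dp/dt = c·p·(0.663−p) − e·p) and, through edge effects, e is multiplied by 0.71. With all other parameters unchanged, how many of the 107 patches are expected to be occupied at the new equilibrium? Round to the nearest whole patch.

Balance c(1−p*) = e gives e = 0.227×(1 − 0.13700) = 0.19590.
New p* = 0.663 − e/c = 0.663 − 0.13909/0.22700 = 0.05027.
Expected occupied = 107 × 0.05027 = 5.38 ≈ 5.

5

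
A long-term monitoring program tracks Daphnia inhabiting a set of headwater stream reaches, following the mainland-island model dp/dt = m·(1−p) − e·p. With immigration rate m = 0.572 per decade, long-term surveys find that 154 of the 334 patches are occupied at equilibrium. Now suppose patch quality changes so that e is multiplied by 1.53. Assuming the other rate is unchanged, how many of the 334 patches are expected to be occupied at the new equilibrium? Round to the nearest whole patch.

120

Observed p* = 154/334 = 0.46108.
Balance m(1−p*) = e·p* gives e = m(1−p*)/p* = 0.572×0.53892/0.46108 = 0.66857.
New p* = m/(m+e) = 0.57200/(0.57200+1.02291) = 0.35864.
Expected occupied = 334 × 0.35864 = 119.79 ≈ 120.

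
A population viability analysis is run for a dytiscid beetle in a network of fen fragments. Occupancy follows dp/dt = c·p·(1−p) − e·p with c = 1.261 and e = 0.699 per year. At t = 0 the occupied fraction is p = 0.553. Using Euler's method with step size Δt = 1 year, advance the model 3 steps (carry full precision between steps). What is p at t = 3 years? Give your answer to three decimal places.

0.451

Update rule: p ← p + [c·p·(1−p) − e·p]·Δt with Δt = 1.
step 1: Δp = -0.07484, p = 0.47816
step 2: Δp = -0.01959, p = 0.45857
step 3: Δp = -0.00746, p = 0.45112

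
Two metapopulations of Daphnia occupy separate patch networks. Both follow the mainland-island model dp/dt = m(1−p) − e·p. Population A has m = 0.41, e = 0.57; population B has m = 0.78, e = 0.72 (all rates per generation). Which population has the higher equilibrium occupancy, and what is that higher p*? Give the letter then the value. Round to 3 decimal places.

A: p*_A = m/(m+e) = 0.41/0.9800 = 0.4184.
B: p*_B = 0.78/1.5000 = 0.5200.
B is higher at 0.5200.

B, 0.520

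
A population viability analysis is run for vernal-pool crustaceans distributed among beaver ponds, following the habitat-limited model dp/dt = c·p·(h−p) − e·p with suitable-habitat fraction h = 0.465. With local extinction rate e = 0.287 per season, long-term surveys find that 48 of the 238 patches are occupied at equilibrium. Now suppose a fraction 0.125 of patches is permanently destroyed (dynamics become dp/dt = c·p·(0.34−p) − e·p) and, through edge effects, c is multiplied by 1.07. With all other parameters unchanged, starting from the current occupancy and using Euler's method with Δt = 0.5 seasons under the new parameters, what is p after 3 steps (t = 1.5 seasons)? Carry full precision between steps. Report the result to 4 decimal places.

0.1697

Observed p* = 48/238 = 0.20168.
Balance c(h−p*) = e gives c = e/(0.465 − 0.20168) = 0.287/0.26332 = 1.08993.
Starting from p₀ = 0.20168; update p ← p + (dp/dt)·Δt with the new parameters.
step 1: Δp = -0.01267, p = 0.18901
step 2: Δp = -0.01048, p = 0.17853
step 3: Δp = -0.00881, p = 0.16972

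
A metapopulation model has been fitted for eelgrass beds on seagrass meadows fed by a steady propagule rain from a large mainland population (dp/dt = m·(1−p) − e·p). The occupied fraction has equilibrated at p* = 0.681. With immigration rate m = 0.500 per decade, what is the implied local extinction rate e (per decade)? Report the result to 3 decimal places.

At equilibrium m(1−p*) = e·p*, so e = m(1−p*)/p*.
e = 0.500 × 0.3190 / 0.681 = 0.2342.

0.234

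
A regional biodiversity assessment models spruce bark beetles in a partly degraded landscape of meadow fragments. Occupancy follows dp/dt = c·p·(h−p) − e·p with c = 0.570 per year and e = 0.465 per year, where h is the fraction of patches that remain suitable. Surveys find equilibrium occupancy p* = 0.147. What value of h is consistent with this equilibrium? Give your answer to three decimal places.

At equilibrium c(h−p*) = e, so h = p* + e/c.
h = 0.147 + 0.465/0.570 = 0.147 + 0.8158 = 0.9628.

0.963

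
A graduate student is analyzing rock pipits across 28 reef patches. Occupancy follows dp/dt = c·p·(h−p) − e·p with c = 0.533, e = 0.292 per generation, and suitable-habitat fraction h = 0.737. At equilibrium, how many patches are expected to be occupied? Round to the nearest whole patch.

p* = h − e/c = 0.737 − 0.5478 = 0.1892.
Expected occupied patches = N × p* = 28 × 0.1892 = 5.30 ≈ 5.

5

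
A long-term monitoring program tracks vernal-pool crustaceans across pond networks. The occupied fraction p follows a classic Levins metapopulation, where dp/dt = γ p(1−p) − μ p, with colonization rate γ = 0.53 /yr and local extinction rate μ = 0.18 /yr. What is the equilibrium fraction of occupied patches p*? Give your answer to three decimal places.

0.660

Setting dp/dt = 0 and dividing through by p* gives γ·(1−p*) = μ.
So p* = 1 − μ/γ = 1 − 0.18/0.53 = 1 − 0.3396 = 0.6604.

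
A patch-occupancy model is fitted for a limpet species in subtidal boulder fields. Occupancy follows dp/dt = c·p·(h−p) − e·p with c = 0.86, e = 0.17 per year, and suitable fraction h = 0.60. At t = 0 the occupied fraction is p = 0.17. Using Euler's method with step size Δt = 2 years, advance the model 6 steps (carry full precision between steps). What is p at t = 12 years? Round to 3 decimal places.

Update rule: p ← p + [c·p·(h−p) − e·p]·Δt with Δt = 2.
step 1: Δp = +0.06793, p = 0.23793
step 2: Δp = +0.06728, p = 0.30521
step 3: Δp = +0.05098, p = 0.35619
step 4: Δp = +0.02826, p = 0.38446
step 5: Δp = +0.01182, p = 0.39627
step 6: Δp = +0.00413, p = 0.40040

0.400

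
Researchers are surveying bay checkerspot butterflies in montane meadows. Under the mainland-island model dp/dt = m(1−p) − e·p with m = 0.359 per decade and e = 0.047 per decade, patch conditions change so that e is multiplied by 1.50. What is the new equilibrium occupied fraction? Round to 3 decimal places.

Before: p* = 0.359/(0.359+0.047) = 0.8842.
After: m = 0.359, e = 0.0705; p* = 0.359/0.4295 = 0.8359.

0.836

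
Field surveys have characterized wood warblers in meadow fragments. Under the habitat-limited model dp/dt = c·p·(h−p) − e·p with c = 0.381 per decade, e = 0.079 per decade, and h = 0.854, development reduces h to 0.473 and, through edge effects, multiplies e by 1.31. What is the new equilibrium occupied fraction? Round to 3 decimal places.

0.201

Before: p* = h − e/c = 0.854 − 0.079/0.381 = 0.854 − 0.2073 = 0.6467.
After: c = 0.381, e = 0.10349, h = 0.473; p* = 0.473 − 0.10349/0.381 = 0.2014.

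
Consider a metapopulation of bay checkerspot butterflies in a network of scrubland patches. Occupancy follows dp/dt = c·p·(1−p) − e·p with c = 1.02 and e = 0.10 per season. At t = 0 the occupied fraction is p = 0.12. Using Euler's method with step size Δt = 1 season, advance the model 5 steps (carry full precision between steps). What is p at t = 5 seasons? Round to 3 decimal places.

0.870

Update rule: p ← p + [c·p·(1−p) − e·p]·Δt with Δt = 1.
step 1: Δp = +0.09571, p = 0.21571
step 2: Δp = +0.15099, p = 0.36670
step 3: Δp = +0.20021, p = 0.56691
step 4: Δp = +0.19374, p = 0.76065
step 5: Δp = +0.10964, p = 0.87029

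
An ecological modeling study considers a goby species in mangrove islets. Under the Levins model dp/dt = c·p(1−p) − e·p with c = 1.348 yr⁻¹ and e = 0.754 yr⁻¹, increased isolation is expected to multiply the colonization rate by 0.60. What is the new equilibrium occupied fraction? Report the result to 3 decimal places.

0.068

Before: p* = 1 − 0.754/1.348 = 0.4407.
After the change, c = 0.8088, e = 0.754, so p* = 1 − 0.754/0.8088 = 0.0678.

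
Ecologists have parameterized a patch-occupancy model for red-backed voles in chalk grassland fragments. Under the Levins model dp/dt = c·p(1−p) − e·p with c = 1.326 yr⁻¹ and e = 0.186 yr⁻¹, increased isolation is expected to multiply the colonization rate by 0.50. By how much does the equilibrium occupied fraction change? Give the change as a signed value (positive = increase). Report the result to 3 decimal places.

Before: p* = 1 − 0.186/1.326 = 0.8597.
After the change, c = 0.663, e = 0.186, so p* = 1 − 0.186/0.663 = 0.7195.
Δp* = 0.7195 − 0.8597 = -0.1403.

-0.140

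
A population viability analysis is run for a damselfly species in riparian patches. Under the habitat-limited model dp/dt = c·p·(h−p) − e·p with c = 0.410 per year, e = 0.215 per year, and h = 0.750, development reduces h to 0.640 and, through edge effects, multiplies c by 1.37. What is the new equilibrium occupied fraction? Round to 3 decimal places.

0.257

Before: p* = h − e/c = 0.750 − 0.215/0.410 = 0.750 − 0.5244 = 0.2256.
After: c = 0.5617, e = 0.215, h = 0.640; p* = 0.640 − 0.215/0.5617 = 0.2572.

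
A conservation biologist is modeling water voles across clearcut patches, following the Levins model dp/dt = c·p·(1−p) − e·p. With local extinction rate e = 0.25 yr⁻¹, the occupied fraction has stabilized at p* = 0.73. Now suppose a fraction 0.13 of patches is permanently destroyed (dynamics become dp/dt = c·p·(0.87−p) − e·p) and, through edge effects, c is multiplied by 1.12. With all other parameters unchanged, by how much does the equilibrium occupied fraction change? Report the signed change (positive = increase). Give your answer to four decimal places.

-0.1011

Balance c(1−p*) = e gives c = e/(1 − 0.73000) = 0.25/0.27000 = 0.92593.
New p* = 0.87 − e/c = 0.87 − 0.25000/1.03704 = 0.62893.
Δp* = 0.62893 − 0.73000 = -0.10107.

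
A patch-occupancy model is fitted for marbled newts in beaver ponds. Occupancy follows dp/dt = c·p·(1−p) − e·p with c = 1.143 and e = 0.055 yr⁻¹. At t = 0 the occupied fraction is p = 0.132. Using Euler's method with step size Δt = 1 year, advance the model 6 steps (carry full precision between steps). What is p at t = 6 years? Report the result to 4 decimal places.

Update rule: p ← p + [c·p·(1−p) − e·p]·Δt with Δt = 1.
t = 1: p = 0.13200 + (+0.12370) = 0.25570
t = 2: p = 0.25570 + (+0.20347) = 0.45917
t = 3: p = 0.45917 + (+0.25859) = 0.71776
t = 4: p = 0.71776 + (+0.19207) = 0.90983
t = 5: p = 0.90983 + (+0.04373) = 0.95356
t = 6: p = 0.95356 + (-0.00183) = 0.95173

0.9517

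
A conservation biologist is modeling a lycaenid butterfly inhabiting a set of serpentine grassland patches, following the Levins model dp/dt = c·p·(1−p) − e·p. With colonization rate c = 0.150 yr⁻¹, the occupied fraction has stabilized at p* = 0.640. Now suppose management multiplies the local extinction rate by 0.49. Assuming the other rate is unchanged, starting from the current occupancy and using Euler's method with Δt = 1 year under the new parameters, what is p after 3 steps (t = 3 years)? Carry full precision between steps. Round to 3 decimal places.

Balance c(1−p*) = e gives e = 0.150×(1 − 0.64000) = 0.05400.
Starting from p₀ = 0.64000; update p ← p + (dp/dt)·Δt with the new parameters.
t = 1: p = 0.64000 + (+0.01763) = 0.65763
t = 2: p = 0.65763 + (+0.01637) = 0.67400
t = 3: p = 0.67400 + (+0.01512) = 0.68912

0.689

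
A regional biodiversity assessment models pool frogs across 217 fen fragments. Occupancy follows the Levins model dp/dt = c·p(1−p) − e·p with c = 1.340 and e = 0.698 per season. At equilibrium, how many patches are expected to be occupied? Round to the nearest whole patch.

104

p* = 1 − e/c = 1 − 0.698/1.340 = 0.4791.
Expected occupied patches = N × p* = 217 × 0.4791 = 103.97 ≈ 104.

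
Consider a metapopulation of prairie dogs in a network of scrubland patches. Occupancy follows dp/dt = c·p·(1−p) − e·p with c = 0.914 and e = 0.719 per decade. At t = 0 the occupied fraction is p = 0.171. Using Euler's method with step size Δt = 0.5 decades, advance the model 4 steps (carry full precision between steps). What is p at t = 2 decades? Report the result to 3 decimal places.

0.183

Update rule: p ← p + [c·p·(1−p) − e·p]·Δt with Δt = 0.5.
step 1: Δp = +0.00331, p = 0.17431
step 2: Δp = +0.00311, p = 0.17742
step 3: Δp = +0.00291, p = 0.18033
step 4: Δp = +0.00272, p = 0.18305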